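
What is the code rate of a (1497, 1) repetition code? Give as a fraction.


Rate = k/n = 1/1497

1/1497


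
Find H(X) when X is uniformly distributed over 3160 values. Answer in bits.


H = log2(n) = log2(3160) = 11.6257

11.6257 bits


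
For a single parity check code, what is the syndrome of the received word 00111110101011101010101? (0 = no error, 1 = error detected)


Syndrome = XOR of all bits = 0 XOR 0 XOR 1 XOR 1 XOR 1 XOR 1 XOR 1 XOR 0 XOR 1 XOR 0 XOR 1 XOR 0 XOR 1 XOR 1 XOR 1 XOR 0 XOR 1 XOR 0 XOR 1 XOR 0 XOR 1 XOR 0 XOR 1 = 0

0


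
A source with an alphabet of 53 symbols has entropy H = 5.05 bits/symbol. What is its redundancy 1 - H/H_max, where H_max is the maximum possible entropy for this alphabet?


H_max = log2(K) = log2(53) = 5.7279 bits/symbol. Redundancy = 1 - H/H_max = 1 - 5.05/5.7279 = 1 - 0.8816 = 0.1184

0.1184


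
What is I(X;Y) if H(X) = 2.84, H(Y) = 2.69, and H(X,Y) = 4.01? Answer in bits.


I(X;Y) = H(X) + H(Y) - H(X,Y) = 2.84 + 2.69 - 4.01 = 1.52

1.52 bits


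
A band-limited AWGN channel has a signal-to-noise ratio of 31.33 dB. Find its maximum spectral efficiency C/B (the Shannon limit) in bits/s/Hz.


SNR_linear = 10^(31.33/10) = 1358.3134; C/B = log2(1 + SNR_linear) = log2(1 + 1358.3134) = 10.4087

10.4087 bits/s/Hz


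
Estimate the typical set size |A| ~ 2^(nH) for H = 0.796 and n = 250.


log2|A_typical| = nH = 250 * 0.796 = 199.0, so |A_typical| ~ 2^199.0 = 8.035e+59

8.035e+59


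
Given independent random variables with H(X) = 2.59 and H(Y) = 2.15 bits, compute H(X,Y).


For independent variables, H(X,Y) = H(X) + H(Y) = 2.59 + 2.15 = 4.74

4.74 bits


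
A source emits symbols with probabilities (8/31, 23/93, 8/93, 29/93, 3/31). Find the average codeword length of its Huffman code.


Huffman construction (repeatedly merge the two least-probable nodes; each merge adds 1 bit to every symbol beneath it): 8/93 + 3/31 = 17/93; 17/93 + 23/93 = 40/93; 8/31 + 29/93 = 53/93; 40/93 + 53/93 = 1. Resulting codeword lengths (in the order the probabilities were given): (2, 2, 3, 2, 3). L_avg = sum(p_i * l_i) = 8/31*2 + 23/93*2 + 8/93*3 + 29/93*2 + 3/31*3 = 203/93 = 2.1828

2.1828 bits


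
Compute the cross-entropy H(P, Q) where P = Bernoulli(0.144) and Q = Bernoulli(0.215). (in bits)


H(P,Q) = -p*log2(q) - (1-p)*log2(1-q). -0.144*log2(0.215) = 0.319333; -0.856*log2(0.785) = 0.298946. H(P,Q) = 0.319333 + 0.298946 = 0.6183

0.6183 bits


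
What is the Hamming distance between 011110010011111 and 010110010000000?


Count differing positions: . . ^ . . . . . . . ^ ^ ^ ^ ^ = 6 differences

6


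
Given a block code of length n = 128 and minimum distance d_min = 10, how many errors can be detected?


Detection capability = d_min - 1 = 10 - 1 = 9

9 errors


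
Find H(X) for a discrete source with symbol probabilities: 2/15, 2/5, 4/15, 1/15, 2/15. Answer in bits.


H = -sum(p_i * log2(p_i)). Terms: -(2/15)*log2(2/15) = 0.387585; -(2/5)*log2(2/5) = 0.528771; -(4/15)*log2(4/15) = 0.508504; -(1/15)*log2(1/15) = 0.260459; -(2/15)*log2(2/15) = 0.387585. H = 0.387585 + 0.528771 + 0.508504 + 0.260459 + 0.387585 = 2.0729

2.0729 bits


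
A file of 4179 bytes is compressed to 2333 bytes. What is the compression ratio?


Ratio = original / compressed = 4179 / 2333 = 1.7913

1.7913


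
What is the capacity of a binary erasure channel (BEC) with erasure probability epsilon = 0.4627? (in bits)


C = 1 - epsilon = 1 - 0.4627 = 0.5373

0.5373 bits


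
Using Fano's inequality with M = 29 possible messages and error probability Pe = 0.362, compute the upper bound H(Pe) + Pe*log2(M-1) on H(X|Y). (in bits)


H(Pe) = -Pe*log2(Pe) - (1-Pe)*log2(1-Pe) = -0.362*log2(0.362) - 0.638*log2(0.638) = 0.530670 + 0.413661 = 0.9443. Pe*log2(M-1) = 0.362*log2(28) = 1.740262. Bound = H(Pe) + Pe*log2(M-1) = 0.530670 + 0.413661 + 1.740262 = 2.6846

2.6846 bits


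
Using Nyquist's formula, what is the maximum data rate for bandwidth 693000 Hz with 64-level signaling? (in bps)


Rate = 2 * B * log2(M) = 2 * 693000 * 6.0 = 8316000.0

8316000.0 bps


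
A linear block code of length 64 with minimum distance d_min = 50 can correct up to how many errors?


Correction capability = floor((d-1)/2) = floor((50-1)/2) = 24

24 errors


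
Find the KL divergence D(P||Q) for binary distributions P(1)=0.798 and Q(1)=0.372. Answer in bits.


KL = p*log2(p/q) + (1-p)*log2((1-p)/(1-q)) = 0.798*log2(0.798/0.372) + 0.202*log2(0.202/0.628) = 0.5481

0.5481 bits


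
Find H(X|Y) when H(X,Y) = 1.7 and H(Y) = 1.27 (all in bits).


H(X|Y) = H(X,Y) - H(Y) = 1.7 - 1.27 = 0.43

0.43 bits


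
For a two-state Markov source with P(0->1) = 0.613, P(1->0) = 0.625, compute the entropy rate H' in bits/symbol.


Stationary distribution: pi_0 = p10/(p01+p10) = 0.5048, pi_1 = 0.4952. Entropy rate H' = pi_0*H(p01) + pi_1*H(p10) = 0.5048*0.9628 + 0.4952*0.9544 = 0.9587

0.9587 bits/symbol


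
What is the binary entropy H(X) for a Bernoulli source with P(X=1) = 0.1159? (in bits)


H = -p*log2(p) - (1-p)*log2(1-p). -0.1159*log2(0.1159) = 0.360339; -0.8841*log2(0.8841) = 0.157121. H = 0.360339 + 0.157121 = 0.5175

0.5175 bits


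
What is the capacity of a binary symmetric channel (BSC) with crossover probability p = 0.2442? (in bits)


H(p) = -p*log2(p) - (1-p)*log2(1-p) = -0.2442*log2(0.2442) - 0.7558*log2(0.7558) = 0.496670 + 0.305285 = 0.802. C = 1 - H(p) = 1 - 0.802 = 0.198

0.198 bits


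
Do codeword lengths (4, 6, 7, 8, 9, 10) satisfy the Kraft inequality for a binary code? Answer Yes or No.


Kraft sum = sum(2^(-l_i)) = 0.0928, need <= 1. Result: satisfied (a binary prefix-free code with these lengths exists)

Yes


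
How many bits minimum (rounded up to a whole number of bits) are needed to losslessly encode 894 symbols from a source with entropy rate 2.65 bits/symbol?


Minimum bits >= n * H = 894 * 2.65 = 2369.1, rounded up to a whole number of bits = 2370

2370 bits


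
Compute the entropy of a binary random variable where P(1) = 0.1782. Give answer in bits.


H = -p*log2(p) - (1-p)*log2(1-p). -0.1782*log2(0.1782) = 0.443438; -0.8218*log2(0.8218) = 0.232685. H = 0.443438 + 0.232685 = 0.6761

0.6761 bits


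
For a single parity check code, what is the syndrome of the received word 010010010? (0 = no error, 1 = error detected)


Syndrome = XOR of all bits = 0 XOR 1 XOR 0 XOR 0 XOR 1 XOR 0 XOR 0 XOR 1 XOR 0 = 1

1


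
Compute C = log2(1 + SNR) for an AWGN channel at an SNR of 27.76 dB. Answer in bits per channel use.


SNR_linear = 10^(27.76/10) = 597.0353; C = log2(1 + SNR_linear) = log2(1 + 597.0353) = 9.2241

9.2241 bits/channel use


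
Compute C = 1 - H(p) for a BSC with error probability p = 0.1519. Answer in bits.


H(p) = -p*log2(p) - (1-p)*log2(1-p) = -0.1519*log2(0.1519) - 0.8481*log2(0.8481) = 0.412987 + 0.201588 = 0.6146. C = 1 - H(p) = 1 - 0.6146 = 0.3854

0.3854 bits


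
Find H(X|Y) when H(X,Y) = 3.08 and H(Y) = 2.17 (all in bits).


H(X|Y) = H(X,Y) - H(Y) = 3.08 - 2.17 = 0.91

0.91 bits


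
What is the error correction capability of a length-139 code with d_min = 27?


Correction capability = floor((d-1)/2) = floor((27-1)/2) = 13

13 errors


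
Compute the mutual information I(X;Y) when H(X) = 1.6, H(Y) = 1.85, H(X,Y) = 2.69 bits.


I(X;Y) = H(X) + H(Y) - H(X,Y) = 1.6 + 1.85 - 2.69 = 0.76

0.76 bits


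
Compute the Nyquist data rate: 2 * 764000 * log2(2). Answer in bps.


Rate = 2 * B * log2(M) = 2 * 764000 * 1.0 = 1528000.0

1528000.0 bps


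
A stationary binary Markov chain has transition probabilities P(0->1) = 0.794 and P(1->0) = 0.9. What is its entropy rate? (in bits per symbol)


Stationary distribution: pi_0 = p10/(p01+p10) = 0.5313, pi_1 = 0.4687. Entropy rate H' = pi_0*H(p01) + pi_1*H(p10) = 0.5313*0.7338 + 0.4687*0.469 = 0.6097

0.6097 bits/symbol


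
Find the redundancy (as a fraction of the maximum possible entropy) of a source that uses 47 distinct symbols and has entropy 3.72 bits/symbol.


H_max = log2(K) = log2(47) = 5.5546 bits/symbol. Redundancy = 1 - H/H_max = 1 - 3.72/5.5546 = 1 - 0.6697 = 0.3303

0.3303


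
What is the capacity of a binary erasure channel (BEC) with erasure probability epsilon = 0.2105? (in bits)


C = 1 - epsilon = 1 - 0.2105 = 0.7895

0.7895 bits


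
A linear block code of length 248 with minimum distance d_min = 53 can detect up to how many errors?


Detection capability = d_min - 1 = 53 - 1 = 52

52 errors


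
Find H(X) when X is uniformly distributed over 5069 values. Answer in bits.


H = log2(n) = log2(5069) = 12.3075

12.3075 bits


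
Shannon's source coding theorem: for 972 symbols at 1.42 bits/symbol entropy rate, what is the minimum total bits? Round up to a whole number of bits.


Minimum bits >= n * H = 972 * 1.42 = 1380.24, rounded up to a whole number of bits = 1381

1381 bits


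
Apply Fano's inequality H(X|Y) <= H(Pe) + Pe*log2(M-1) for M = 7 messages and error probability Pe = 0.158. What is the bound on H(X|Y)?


H(Pe) = -Pe*log2(Pe) - (1-Pe)*log2(1-Pe) = -0.158*log2(0.158) - 0.842*log2(0.842) = 0.420597 + 0.208907 = 0.6295. Pe*log2(M-1) = 0.158*log2(6) = 0.408424. Bound = H(Pe) + Pe*log2(M-1) = 0.420597 + 0.208907 + 0.408424 = 1.0379

1.0379 bits


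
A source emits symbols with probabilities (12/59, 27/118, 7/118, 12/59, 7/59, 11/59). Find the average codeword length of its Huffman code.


Huffman construction (repeatedly merge the two least-probable nodes; each merge adds 1 bit to every symbol beneath it): 7/118 + 7/59 = 21/118; 21/118 + 11/59 = 43/118; 12/59 + 12/59 = 24/59; 27/118 + 43/118 = 35/59; 24/59 + 35/59 = 1. Resulting codeword lengths (in the order the probabilities were given): (2, 2, 4, 2, 4, 3). L_avg = sum(p_i * l_i) = 12/59*2 + 27/118*2 + 7/118*4 + 12/59*2 + 7/59*4 + 11/59*3 = 150/59 = 2.5424

2.5424 bits


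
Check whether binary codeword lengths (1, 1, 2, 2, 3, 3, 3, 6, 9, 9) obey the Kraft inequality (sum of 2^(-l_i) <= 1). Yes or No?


Kraft sum = sum(2^(-l_i)) = 1.8945, need <= 1. Result: violated (a binary prefix-free code with these lengths cannot exist)

No


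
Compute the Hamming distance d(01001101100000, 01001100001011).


Count differing positions: . . . . . . . ^ ^ . ^ . ^ ^ = 5 differences

5


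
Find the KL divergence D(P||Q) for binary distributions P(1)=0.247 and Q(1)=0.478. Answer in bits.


KL = p*log2(p/q) + (1-p)*log2((1-p)/(1-q)) = 0.247*log2(0.247/0.478) + 0.753*log2(0.753/0.522) = 0.1628

0.1628 bits


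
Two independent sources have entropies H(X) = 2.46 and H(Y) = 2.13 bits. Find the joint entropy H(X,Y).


For independent variables, H(X,Y) = H(X) + H(Y) = 2.46 + 2.13 = 4.59

4.59 bits


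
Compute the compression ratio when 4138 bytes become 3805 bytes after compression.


Ratio = original / compressed = 4138 / 3805 = 1.0875

1.0875


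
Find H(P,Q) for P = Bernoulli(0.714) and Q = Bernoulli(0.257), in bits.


H(P,Q) = -p*log2(q) - (1-p)*log2(1-q). -0.714*log2(0.257) = 1.399554; -0.286*log2(0.743) = 0.122570. H(P,Q) = 1.399554 + 0.122570 = 1.5221

1.5221 bits


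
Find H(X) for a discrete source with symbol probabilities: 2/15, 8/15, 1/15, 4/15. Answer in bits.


H = -sum(p_i * log2(p_i)). Terms: -(2/15)*log2(2/15) = 0.387585; -(8/15)*log2(8/15) = 0.483675; -(1/15)*log2(1/15) = 0.260459; -(4/15)*log2(4/15) = 0.508504. H = 0.387585 + 0.483675 + 0.260459 + 0.508504 = 1.6402

1.6402 bits


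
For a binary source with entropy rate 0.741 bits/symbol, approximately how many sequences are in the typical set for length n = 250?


log2|A_typical| = nH = 250 * 0.741 = 185.25, so |A_typical| ~ 2^185.25 = 5.832e+55

5.832e+55


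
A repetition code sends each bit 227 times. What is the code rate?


Rate = k/n = 1/227

1/227


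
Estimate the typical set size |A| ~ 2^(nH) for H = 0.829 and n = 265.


log2|A_typical| = nH = 265 * 0.829 = 219.685, so |A_typical| ~ 2^219.685 = 1.354e+66

1.354e+66


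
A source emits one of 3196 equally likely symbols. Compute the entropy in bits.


H = log2(n) = log2(3196) = 11.6421

11.6421 bits


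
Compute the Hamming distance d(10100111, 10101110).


Count differing positions: . . . . ^ . . ^ = 2 differences

2


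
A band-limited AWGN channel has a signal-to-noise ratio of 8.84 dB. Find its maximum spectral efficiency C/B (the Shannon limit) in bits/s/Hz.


SNR_linear = 10^(8.84/10) = 7.656; C/B = log2(1 + SNR_linear) = log2(1 + 7.656) = 3.1137

3.1137 bits/s/Hz


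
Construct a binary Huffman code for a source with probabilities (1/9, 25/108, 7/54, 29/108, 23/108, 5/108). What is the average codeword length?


Huffman construction (repeatedly merge the two least-probable nodes; each merge adds 1 bit to every symbol beneath it): 5/108 + 1/9 = 17/108; 7/54 + 17/108 = 31/108; 23/108 + 25/108 = 4/9; 29/108 + 31/108 = 5/9; 4/9 + 5/9 = 1. Resulting codeword lengths (in the order the probabilities were given): (4, 2, 3, 2, 2, 4). L_avg = sum(p_i * l_i) = 1/9*4 + 25/108*2 + 7/54*3 + 29/108*2 + 23/108*2 + 5/108*4 = 22/9 = 2.4444

2.4444 bits


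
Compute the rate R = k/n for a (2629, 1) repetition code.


Rate = k/n = 1/2629

1/2629


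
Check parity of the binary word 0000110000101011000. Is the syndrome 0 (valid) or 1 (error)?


Syndrome = XOR of all bits = 0 XOR 0 XOR 0 XOR 0 XOR 1 XOR 1 XOR 0 XOR 0 XOR 0 XOR 0 XOR 1 XOR 0 XOR 1 XOR 0 XOR 1 XOR 1 XOR 0 XOR 0 XOR 0 = 0

0


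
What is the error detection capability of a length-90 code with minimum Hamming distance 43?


Detection capability = d_min - 1 = 43 - 1 = 42

42 errors


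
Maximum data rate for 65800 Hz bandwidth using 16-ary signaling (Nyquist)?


Rate = 2 * B * log2(M) = 2 * 65800 * 4.0 = 526400.0

526400.0 bps


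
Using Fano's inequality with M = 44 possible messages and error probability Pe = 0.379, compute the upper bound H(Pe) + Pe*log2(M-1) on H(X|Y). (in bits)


H(Pe) = -Pe*log2(Pe) - (1-Pe)*log2(1-Pe) = -0.379*log2(0.379) - 0.621*log2(0.621) = 0.530498 + 0.426835 = 0.9573. Pe*log2(M-1) = 0.379*log2(43) = 2.056554. Bound = H(Pe) + Pe*log2(M-1) = 0.530498 + 0.426835 + 2.056554 = 3.0139

3.0139 bits


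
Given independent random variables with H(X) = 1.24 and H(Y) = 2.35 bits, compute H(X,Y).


For independent variables, H(X,Y) = H(X) + H(Y) = 1.24 + 2.35 = 3.59

3.59 bits


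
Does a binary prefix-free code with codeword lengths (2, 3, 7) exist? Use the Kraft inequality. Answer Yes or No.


Kraft sum = sum(2^(-l_i)) = 0.3828, need <= 1. Result: satisfied (a binary prefix-free code with these lengths exists)

Yes


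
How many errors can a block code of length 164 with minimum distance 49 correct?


Correction capability = floor((d-1)/2) = floor((49-1)/2) = 24

24 errors


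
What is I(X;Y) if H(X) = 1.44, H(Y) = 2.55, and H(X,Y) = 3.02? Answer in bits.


I(X;Y) = H(X) + H(Y) - H(X,Y) = 1.44 + 2.55 - 3.02 = 0.97

0.97 bits


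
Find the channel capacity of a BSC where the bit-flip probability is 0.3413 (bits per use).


H(p) = -p*log2(p) - (1-p)*log2(1-p) = -0.3413*log2(0.3413) - 0.6587*log2(0.6587) = 0.529318 + 0.396739 = 0.9261. C = 1 - H(p) = 1 - 0.9261 = 0.0739

0.0739 bits


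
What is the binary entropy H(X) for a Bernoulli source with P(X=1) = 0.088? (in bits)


H = -p*log2(p) - (1-p)*log2(1-p). -0.088*log2(0.088) = 0.308559; -0.912*log2(0.912) = 0.121200. H = 0.308559 + 0.121200 = 0.4298

0.4298 bits


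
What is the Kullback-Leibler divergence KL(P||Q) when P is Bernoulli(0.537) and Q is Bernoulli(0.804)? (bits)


KL = p*log2(p/q) + (1-p)*log2((1-p)/(1-q)) = 0.537*log2(0.537/0.804) + 0.463*log2(0.463/0.196) = 0.2615

0.2615 bits


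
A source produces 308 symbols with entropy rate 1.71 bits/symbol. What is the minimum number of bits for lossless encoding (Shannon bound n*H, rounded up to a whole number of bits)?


Minimum bits >= n * H = 308 * 1.71 = 526.68, rounded up to a whole number of bits = 527

527 bits


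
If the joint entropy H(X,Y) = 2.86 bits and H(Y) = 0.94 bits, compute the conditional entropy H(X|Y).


H(X|Y) = H(X,Y) - H(Y) = 2.86 - 0.94 = 1.92

1.92 bits


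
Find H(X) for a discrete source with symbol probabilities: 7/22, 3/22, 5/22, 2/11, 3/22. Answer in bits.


H = -sum(p_i * log2(p_i)). Terms: -(7/22)*log2(7/22) = 0.525661; -(3/22)*log2(3/22) = 0.391973; -(5/22)*log2(5/22) = 0.485796; -(2/11)*log2(2/11) = 0.447169; -(3/22)*log2(3/22) = 0.391973. H = 0.525661 + 0.391973 + 0.485796 + 0.447169 + 0.391973 = 2.2426

2.2426 bits


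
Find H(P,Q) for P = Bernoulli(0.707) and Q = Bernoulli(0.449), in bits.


H(P,Q) = -p*log2(q) - (1-p)*log2(1-q). -0.707*log2(0.449) = 0.816735; -0.293*log2(0.551) = 0.251944. H(P,Q) = 0.816735 + 0.251944 = 1.0687

1.0687 bits


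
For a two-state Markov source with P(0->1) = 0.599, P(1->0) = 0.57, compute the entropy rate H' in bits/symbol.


Stationary distribution: pi_0 = p10/(p01+p10) = 0.4876, pi_1 = 0.5124. Entropy rate H' = pi_0*H(p01) + pi_1*H(p10) = 0.4876*0.9715 + 0.5124*0.9858 = 0.9789

0.9789 bits/symbol


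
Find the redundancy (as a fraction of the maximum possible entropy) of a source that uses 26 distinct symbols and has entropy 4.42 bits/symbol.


H_max = log2(K) = log2(26) = 4.7004 bits/symbol. Redundancy = 1 - H/H_max = 1 - 4.42/4.7004 = 1 - 0.9403 = 0.0597

0.0597


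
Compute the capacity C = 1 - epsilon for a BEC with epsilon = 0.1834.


C = 1 - epsilon = 1 - 0.1834 = 0.8166

0.8166 bits


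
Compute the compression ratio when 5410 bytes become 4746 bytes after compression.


Ratio = original / compressed = 5410 / 4746 = 1.1399

1.1399


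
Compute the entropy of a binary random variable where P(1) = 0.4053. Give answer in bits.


H = -p*log2(p) - (1-p)*log2(1-p). -0.4053*log2(0.4053) = 0.528081; -0.5947*log2(0.5947) = 0.445886. H = 0.528081 + 0.445886 = 0.974

0.974 bits


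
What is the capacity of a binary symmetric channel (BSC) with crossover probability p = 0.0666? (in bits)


H(p) = -p*log2(p) - (1-p)*log2(1-p) = -0.0666*log2(0.0666) - 0.9334*log2(0.9334) = 0.260295 + 0.092810 = 0.3531. C = 1 - H(p) = 1 - 0.3531 = 0.6469

0.6469 bits


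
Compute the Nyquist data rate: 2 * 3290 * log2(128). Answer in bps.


Rate = 2 * B * log2(M) = 2 * 3290 * 7.0 = 46060.0

46060.0 bps


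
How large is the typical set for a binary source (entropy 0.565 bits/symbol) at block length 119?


log2|A_typical| = nH = 119 * 0.565 = 67.235, so |A_typical| ~ 2^67.235 = 1.737e+20

1.737e+20


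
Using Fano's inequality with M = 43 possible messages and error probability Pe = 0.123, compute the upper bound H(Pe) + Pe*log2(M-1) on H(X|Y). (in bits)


H(Pe) = -Pe*log2(Pe) - (1-Pe)*log2(1-Pe) = -0.123*log2(0.123) - 0.877*log2(0.877) = 0.371862 + 0.166061 = 0.5379. Pe*log2(M-1) = 0.123*log2(42) = 0.663255. Bound = H(Pe) + Pe*log2(M-1) = 0.371862 + 0.166061 + 0.663255 = 1.2012

1.2012 bits


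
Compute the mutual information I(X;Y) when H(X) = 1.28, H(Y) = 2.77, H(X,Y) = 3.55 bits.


I(X;Y) = H(X) + H(Y) - H(X,Y) = 1.28 + 2.77 - 3.55 = 0.5

0.5 bits


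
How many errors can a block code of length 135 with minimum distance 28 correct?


Correction capability = floor((d-1)/2) = floor((28-1)/2) = 13

13 errors


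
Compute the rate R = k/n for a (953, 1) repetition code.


Rate = k/n = 1/953

1/953


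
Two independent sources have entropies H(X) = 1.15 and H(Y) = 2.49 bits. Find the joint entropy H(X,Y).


For independent variables, H(X,Y) = H(X) + H(Y) = 1.15 + 2.49 = 3.64

3.64 bits


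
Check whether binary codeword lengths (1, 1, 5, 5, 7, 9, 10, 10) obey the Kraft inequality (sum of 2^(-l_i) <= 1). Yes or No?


Kraft sum = sum(2^(-l_i)) = 1.0742, need <= 1. Result: violated (a binary prefix-free code with these lengths cannot exist)

No


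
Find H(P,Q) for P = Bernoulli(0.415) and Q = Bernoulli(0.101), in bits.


H(P,Q) = -p*log2(q) - (1-p)*log2(1-q). -0.415*log2(0.101) = 1.372643; -0.585*log2(0.899) = 0.089860. H(P,Q) = 1.372643 + 0.089860 = 1.4625

1.4625 bits


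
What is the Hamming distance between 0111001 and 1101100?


Count differing positions: ^ . ^ . ^ . ^ = 4 differences

4


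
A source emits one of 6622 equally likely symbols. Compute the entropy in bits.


H = log2(n) = log2(6622) = 12.6931

12.6931 bits


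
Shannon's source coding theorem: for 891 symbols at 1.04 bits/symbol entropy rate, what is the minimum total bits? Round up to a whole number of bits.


Minimum bits >= n * H = 891 * 1.04 = 926.64, rounded up to a whole number of bits = 927

927 bits


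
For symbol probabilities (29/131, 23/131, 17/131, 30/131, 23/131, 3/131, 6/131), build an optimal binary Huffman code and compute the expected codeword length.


Huffman construction (repeatedly merge the two least-probable nodes; each merge adds 1 bit to every symbol beneath it): 3/131 + 6/131 = 9/131; 9/131 + 17/131 = 26/131; 23/131 + 23/131 = 46/131; 26/131 + 29/131 = 55/131; 30/131 + 46/131 = 76/131; 55/131 + 76/131 = 1. Resulting codeword lengths (in the order the probabilities were given): (2, 3, 3, 2, 3, 4, 4). L_avg = sum(p_i * l_i) = 29/131*2 + 23/131*3 + 17/131*3 + 30/131*2 + 23/131*3 + 3/131*4 + 6/131*4 = 343/131 = 2.6183

2.6183 bits


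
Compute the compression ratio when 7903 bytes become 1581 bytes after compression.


Ratio = original / compressed = 7903 / 1581 = 4.9987

4.9987


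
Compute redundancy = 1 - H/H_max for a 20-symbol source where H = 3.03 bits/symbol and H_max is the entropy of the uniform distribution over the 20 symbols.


H_max = log2(K) = log2(20) = 4.3219 bits/symbol. Redundancy = 1 - H/H_max = 1 - 3.03/4.3219 = 1 - 0.7011 = 0.2989

0.2989


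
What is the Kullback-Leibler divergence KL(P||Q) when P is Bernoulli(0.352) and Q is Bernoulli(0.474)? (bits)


KL = p*log2(p/q) + (1-p)*log2((1-p)/(1-q)) = 0.352*log2(0.352/0.474) + 0.648*log2(0.648/0.526) = 0.0439

0.0439 bits


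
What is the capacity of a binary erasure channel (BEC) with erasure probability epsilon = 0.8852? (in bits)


C = 1 - epsilon = 1 - 0.8852 = 0.1148

0.1148 bits


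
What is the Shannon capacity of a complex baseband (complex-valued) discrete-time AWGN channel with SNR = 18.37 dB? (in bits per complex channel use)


SNR_linear = 10^(18.37/10) = 68.7068; C = log2(1 + SNR_linear) = log2(1 + 68.7068) = 6.1232

6.1232 bits/channel use


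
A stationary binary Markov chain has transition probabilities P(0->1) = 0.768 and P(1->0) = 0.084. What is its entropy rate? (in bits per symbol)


Stationary distribution: pi_0 = p10/(p01+p10) = 0.0986, pi_1 = 0.9014. Entropy rate H' = pi_0*H(p01) + pi_1*H(p10) = 0.0986*0.7815 + 0.9014*0.4161 = 0.4521

0.4521 bits/symbol


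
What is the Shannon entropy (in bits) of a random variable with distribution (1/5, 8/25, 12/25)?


H = -sum(p_i * log2(p_i)). Terms: -(1/5)*log2(1/5) = 0.464386; -(8/25)*log2(8/25) = 0.526034; -(12/25)*log2(12/25) = 0.508269. H = 0.464386 + 0.526034 + 0.508269 = 1.4987

1.4987 bits


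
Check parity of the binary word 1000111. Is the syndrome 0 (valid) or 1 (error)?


Syndrome = XOR of all bits = 1 XOR 0 XOR 0 XOR 0 XOR 1 XOR 1 XOR 1 = 0

0


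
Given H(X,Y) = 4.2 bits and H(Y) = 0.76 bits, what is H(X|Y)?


H(X|Y) = H(X,Y) - H(Y) = 4.2 - 0.76 = 3.44

3.44 bits


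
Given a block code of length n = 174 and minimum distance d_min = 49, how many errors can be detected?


Detection capability = d_min - 1 = 49 - 1 = 48

48 errors


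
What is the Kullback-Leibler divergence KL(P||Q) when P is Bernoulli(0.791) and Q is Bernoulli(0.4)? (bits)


KL = p*log2(p/q) + (1-p)*log2((1-p)/(1-q)) = 0.791*log2(0.791/0.4) + 0.209*log2(0.209/0.6) = 0.4601

0.4601 bits


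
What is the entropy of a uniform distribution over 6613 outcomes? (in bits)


H = log2(n) = log2(6613) = 12.6911

12.6911 bits


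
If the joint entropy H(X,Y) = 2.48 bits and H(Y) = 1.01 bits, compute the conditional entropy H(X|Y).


H(X|Y) = H(X,Y) - H(Y) = 2.48 - 1.01 = 1.47

1.47 bits


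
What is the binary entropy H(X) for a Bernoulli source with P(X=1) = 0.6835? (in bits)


H = -p*log2(p) - (1-p)*log2(1-p). -0.6835*log2(0.6835) = 0.375232; -0.3165*log2(0.3165) = 0.525302. H = 0.375232 + 0.525302 = 0.9005

0.9005 bits


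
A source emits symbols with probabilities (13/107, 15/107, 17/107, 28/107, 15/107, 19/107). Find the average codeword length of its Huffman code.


Huffman construction (repeatedly merge the two least-probable nodes; each merge adds 1 bit to every symbol beneath it): 13/107 + 15/107 = 28/107; 15/107 + 17/107 = 32/107; 19/107 + 28/107 = 47/107; 28/107 + 32/107 = 60/107; 47/107 + 60/107 = 1. Resulting codeword lengths (in the order the probabilities were given): (3, 3, 3, 2, 3, 2). L_avg = sum(p_i * l_i) = 13/107*3 + 15/107*3 + 17/107*3 + 28/107*2 + 15/107*3 + 19/107*2 = 274/107 = 2.5607

2.5607 bits


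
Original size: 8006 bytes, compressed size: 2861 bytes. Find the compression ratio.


Ratio = original / compressed = 8006 / 2861 = 2.7983

2.7983


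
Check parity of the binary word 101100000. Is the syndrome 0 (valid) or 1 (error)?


Syndrome = XOR of all bits = 1 XOR 0 XOR 1 XOR 1 XOR 0 XOR 0 XOR 0 XOR 0 XOR 0 = 1

1


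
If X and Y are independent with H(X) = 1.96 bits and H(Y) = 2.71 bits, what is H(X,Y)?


For independent variables, H(X,Y) = H(X) + H(Y) = 1.96 + 2.71 = 4.67

4.67 bits


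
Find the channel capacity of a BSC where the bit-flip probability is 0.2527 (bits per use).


H(p) = -p*log2(p) - (1-p)*log2(1-p) = -0.2527*log2(0.2527) - 0.7473*log2(0.7473) = 0.501484 + 0.314046 = 0.8155. C = 1 - H(p) = 1 - 0.8155 = 0.1845

0.1845 bits


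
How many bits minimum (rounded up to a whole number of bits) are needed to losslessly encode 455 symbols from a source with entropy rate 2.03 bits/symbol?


Minimum bits >= n * H = 455 * 2.03 = 923.65, rounded up to a whole number of bits = 924

924 bits


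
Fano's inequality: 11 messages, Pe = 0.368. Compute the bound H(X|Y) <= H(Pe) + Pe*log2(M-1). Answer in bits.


H(Pe) = -Pe*log2(Pe) - (1-Pe)*log2(1-Pe) = -0.368*log2(0.368) - 0.632*log2(0.632) = 0.530738 + 0.418386 = 0.9491. Pe*log2(M-1) = 0.368*log2(10) = 1.222470. Bound = H(Pe) + Pe*log2(M-1) = 0.530738 + 0.418386 + 1.222470 = 2.1716

2.1716 bits


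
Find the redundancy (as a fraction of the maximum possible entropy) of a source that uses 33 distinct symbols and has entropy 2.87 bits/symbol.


H_max = log2(K) = log2(33) = 5.0444 bits/symbol. Redundancy = 1 - H/H_max = 1 - 2.87/5.0444 = 1 - 0.5689 = 0.4311

0.4311


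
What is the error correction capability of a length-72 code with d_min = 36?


Correction capability = floor((d-1)/2) = floor((36-1)/2) = 17

17 errors


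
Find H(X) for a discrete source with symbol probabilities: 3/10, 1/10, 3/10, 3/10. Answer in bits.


H = -sum(p_i * log2(p_i)). Terms: -(3/10)*log2(3/10) = 0.521090; -(1/10)*log2(1/10) = 0.332193; -(3/10)*log2(3/10) = 0.521090; -(3/10)*log2(3/10) = 0.521090. H = 0.521090 + 0.332193 + 0.521090 + 0.521090 = 1.8955

1.8955 bits


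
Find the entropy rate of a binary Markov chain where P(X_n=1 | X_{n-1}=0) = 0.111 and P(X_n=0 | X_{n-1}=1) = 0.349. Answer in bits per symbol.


Stationary distribution: pi_0 = p10/(p01+p10) = 0.7587, pi_1 = 0.2413. Entropy rate H' = pi_0*H(p01) + pi_1*H(p10) = 0.7587*0.5029 + 0.2413*0.9332 = 0.6067

0.6067 bits/symbol


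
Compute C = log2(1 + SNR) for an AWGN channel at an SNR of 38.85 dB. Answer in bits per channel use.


SNR_linear = 10^(38.85/10) = 7673.6149; C = log2(1 + SNR_linear) = log2(1 + 7673.6149) = 12.9059

12.9059 bits/channel use


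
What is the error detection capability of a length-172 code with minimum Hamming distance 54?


Detection capability = d_min - 1 = 54 - 1 = 53

53 errors


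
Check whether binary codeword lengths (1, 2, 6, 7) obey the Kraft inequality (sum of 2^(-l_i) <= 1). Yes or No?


Kraft sum = sum(2^(-l_i)) = 0.7734, need <= 1. Result: satisfied (a binary prefix-free code with these lengths exists)

Yes


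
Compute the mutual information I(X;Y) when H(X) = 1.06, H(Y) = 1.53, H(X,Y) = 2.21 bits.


I(X;Y) = H(X) + H(Y) - H(X,Y) = 1.06 + 1.53 - 2.21 = 0.38

0.38 bits


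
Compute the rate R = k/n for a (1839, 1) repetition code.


Rate = k/n = 1/1839

1/1839


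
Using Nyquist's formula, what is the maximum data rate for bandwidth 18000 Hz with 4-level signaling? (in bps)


Rate = 2 * B * log2(M) = 2 * 18000 * 2.0 = 72000.0

72000.0 bps


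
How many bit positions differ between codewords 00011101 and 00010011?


Count differing positions: . . . . ^ ^ ^ . = 3 differences

3


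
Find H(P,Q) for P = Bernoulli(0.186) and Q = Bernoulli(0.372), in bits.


H(P,Q) = -p*log2(q) - (1-p)*log2(1-q). -0.186*log2(0.372) = 0.265352; -0.814*log2(0.628) = 0.546327. H(P,Q) = 0.265352 + 0.546327 = 0.8117

0.8117 bits


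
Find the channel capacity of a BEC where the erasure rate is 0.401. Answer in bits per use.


C = 1 - epsilon = 1 - 0.401 = 0.599

0.599 bits


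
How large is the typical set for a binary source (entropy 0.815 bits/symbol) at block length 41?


log2|A_typical| = nH = 41 * 0.815 = 33.415, so |A_typical| ~ 2^33.415 = 1.145e+10

1.145e+10


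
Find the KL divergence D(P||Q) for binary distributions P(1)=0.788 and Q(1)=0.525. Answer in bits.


KL = p*log2(p/q) + (1-p)*log2((1-p)/(1-q)) = 0.788*log2(0.788/0.525) + 0.212*log2(0.212/0.475) = 0.2149

0.2149 bits


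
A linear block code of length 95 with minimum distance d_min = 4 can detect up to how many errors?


Detection capability = d_min - 1 = 4 - 1 = 3

3 errors


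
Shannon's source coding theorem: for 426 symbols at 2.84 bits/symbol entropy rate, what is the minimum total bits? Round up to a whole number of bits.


Minimum bits >= n * H = 426 * 2.84 = 1209.84, rounded up to a whole number of bits = 1210

1210 bits


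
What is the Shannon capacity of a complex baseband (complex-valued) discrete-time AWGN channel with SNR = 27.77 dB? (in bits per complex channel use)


SNR_linear = 10^(27.77/10) = 598.4116; C = log2(1 + SNR_linear) = log2(1 + 598.4116) = 9.2274

9.2274 bits/channel use


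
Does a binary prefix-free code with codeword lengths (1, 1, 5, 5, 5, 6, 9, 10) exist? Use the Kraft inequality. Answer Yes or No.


Kraft sum = sum(2^(-l_i)) = 1.1123, need <= 1. Result: violated (a binary prefix-free code with these lengths cannot exist)

No


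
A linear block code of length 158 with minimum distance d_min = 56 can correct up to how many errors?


Correction capability = floor((d-1)/2) = floor((56-1)/2) = 27

27 errors


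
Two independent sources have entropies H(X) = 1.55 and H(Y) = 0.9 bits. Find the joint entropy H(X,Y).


For independent variables, H(X,Y) = H(X) + H(Y) = 1.55 + 0.9 = 2.45

2.45 bits


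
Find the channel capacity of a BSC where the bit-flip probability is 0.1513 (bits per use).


H(p) = -p*log2(p) - (1-p)*log2(1-p) = -0.1513*log2(0.1513) - 0.8487*log2(0.8487) = 0.412219 + 0.200865 = 0.6131. C = 1 - H(p) = 1 - 0.6131 = 0.3869

0.3869 bits


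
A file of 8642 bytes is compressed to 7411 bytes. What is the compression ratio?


Ratio = original / compressed = 8642 / 7411 = 1.1661

1.1661


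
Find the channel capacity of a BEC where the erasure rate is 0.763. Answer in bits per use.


C = 1 - epsilon = 1 - 0.763 = 0.237

0.237 bits


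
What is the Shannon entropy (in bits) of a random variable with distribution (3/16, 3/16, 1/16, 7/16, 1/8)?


H = -sum(p_i * log2(p_i)). Terms: -(3/16)*log2(3/16) = 0.452820; -(3/16)*log2(3/16) = 0.452820; -(1/16)*log2(1/16) = 0.250000; -(7/16)*log2(7/16) = 0.521782; -(1/8)*log2(1/8) = 0.375000. H = 0.452820 + 0.452820 + 0.250000 + 0.521782 + 0.375000 = 2.0524

2.0524 bits


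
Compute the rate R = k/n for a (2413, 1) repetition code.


Rate = k/n = 1/2413

1/2413


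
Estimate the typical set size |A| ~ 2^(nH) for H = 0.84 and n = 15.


log2|A_typical| = nH = 15 * 0.84 = 12.6, so |A_typical| ~ 2^12.6 = 6.208e+03

6.208e+03


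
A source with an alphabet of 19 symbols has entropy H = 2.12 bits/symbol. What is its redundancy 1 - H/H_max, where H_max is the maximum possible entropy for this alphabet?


H_max = log2(K) = log2(19) = 4.2479 bits/symbol. Redundancy = 1 - H/H_max = 1 - 2.12/4.2479 = 1 - 0.4991 = 0.5009

0.5009


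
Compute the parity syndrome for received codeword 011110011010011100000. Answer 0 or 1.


Syndrome = XOR of all bits = 0 XOR 1 XOR 1 XOR 1 XOR 1 XOR 0 XOR 0 XOR 1 XOR 1 XOR 0 XOR 1 XOR 0 XOR 0 XOR 1 XOR 1 XOR 1 XOR 0 XOR 0 XOR 0 XOR 0 XOR 0 = 0

0


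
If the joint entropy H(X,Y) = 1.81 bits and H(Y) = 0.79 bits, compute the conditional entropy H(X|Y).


H(X|Y) = H(X,Y) - H(Y) = 1.81 - 0.79 = 1.02

1.02 bits


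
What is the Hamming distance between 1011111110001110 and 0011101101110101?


Count differing positions: ^ . . . . ^ . . ^ ^ ^ ^ ^ . ^ ^ = 9 differences

9


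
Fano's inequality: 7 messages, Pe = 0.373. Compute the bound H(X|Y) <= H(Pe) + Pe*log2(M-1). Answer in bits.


H(Pe) = -Pe*log2(Pe) - (1-Pe)*log2(1-Pe) = -0.373*log2(0.373) - 0.627*log2(0.627) = 0.530687 + 0.422261 = 0.9529. Pe*log2(M-1) = 0.373*log2(6) = 0.964191. Bound = H(Pe) + Pe*log2(M-1) = 0.530687 + 0.422261 + 0.964191 = 1.9171

1.9171 bits


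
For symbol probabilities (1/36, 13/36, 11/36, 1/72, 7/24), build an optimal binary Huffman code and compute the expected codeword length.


Huffman construction (repeatedly merge the two least-probable nodes; each merge adds 1 bit to every symbol beneath it): 1/72 + 1/36 = 1/24; 1/24 + 7/24 = 1/3; 11/36 + 1/3 = 23/36; 13/36 + 23/36 = 1. Resulting codeword lengths (in the order the probabilities were given): (4, 1, 2, 4, 3). L_avg = sum(p_i * l_i) = 1/36*4 + 13/36*1 + 11/36*2 + 1/72*4 + 7/24*3 = 145/72 = 2.0139

2.0139 bits


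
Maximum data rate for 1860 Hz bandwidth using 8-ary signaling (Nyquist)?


Rate = 2 * B * log2(M) = 2 * 1860 * 3.0 = 11160.0

11160.0 bps


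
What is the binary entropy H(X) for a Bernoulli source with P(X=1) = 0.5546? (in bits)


H = -p*log2(p) - (1-p)*log2(1-p). -0.5546*log2(0.5546) = 0.471676; -0.4454*log2(0.4454) = 0.519705. H = 0.471676 + 0.519705 = 0.9914

0.9914 bits


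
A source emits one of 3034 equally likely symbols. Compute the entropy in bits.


H = log2(n) = log2(3034) = 11.567

11.567 bits


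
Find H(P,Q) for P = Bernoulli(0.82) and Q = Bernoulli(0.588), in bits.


H(P,Q) = -p*log2(q) - (1-p)*log2(1-q). -0.82*log2(0.588) = 0.628212; -0.18*log2(0.412) = 0.230271. H(P,Q) = 0.628212 + 0.230271 = 0.8585

0.8585 bits


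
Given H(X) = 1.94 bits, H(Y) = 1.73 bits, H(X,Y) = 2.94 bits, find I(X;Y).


I(X;Y) = H(X) + H(Y) - H(X,Y) = 1.94 + 1.73 - 2.94 = 0.73

0.73 bits


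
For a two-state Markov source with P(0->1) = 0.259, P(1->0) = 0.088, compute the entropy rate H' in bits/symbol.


Stationary distribution: pi_0 = p10/(p01+p10) = 0.2536, pi_1 = 0.7464. Entropy rate H' = pi_0*H(p01) + pi_1*H(p10) = 0.2536*0.8252 + 0.7464*0.4298 = 0.5301

0.5301 bits/symbol


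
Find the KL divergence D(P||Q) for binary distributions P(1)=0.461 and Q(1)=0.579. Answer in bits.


KL = p*log2(p/q) + (1-p)*log2((1-p)/(1-q)) = 0.461*log2(0.461/0.579) + 0.539*log2(0.539/0.421) = 0.0406

0.0406 bits


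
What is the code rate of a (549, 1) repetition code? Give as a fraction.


Rate = k/n = 1/549

1/549


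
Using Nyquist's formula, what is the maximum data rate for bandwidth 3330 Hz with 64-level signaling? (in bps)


Rate = 2 * B * log2(M) = 2 * 3330 * 6.0 = 39960.0

39960.0 bps


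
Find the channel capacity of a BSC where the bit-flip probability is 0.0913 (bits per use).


H(p) = -p*log2(p) - (1-p)*log2(1-p) = -0.0913*log2(0.0913) - 0.9087*log2(0.9087) = 0.315281 + 0.125513 = 0.4408. C = 1 - H(p) = 1 - 0.4408 = 0.5592

0.5592 bits


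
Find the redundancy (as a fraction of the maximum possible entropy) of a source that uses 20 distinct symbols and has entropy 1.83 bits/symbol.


H_max = log2(K) = log2(20) = 4.3219 bits/symbol. Redundancy = 1 - H/H_max = 1 - 1.83/4.3219 = 1 - 0.4234 = 0.5766

0.5766


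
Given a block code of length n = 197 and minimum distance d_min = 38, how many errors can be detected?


Detection capability = d_min - 1 = 38 - 1 = 37

37 errors


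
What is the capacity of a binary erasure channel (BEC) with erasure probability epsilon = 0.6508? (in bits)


C = 1 - epsilon = 1 - 0.6508 = 0.3492

0.3492 bits


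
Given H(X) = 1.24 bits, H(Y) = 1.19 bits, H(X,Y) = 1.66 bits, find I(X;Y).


I(X;Y) = H(X) + H(Y) - H(X,Y) = 1.24 + 1.19 - 1.66 = 0.77

0.77 bits


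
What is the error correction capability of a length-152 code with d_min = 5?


Correction capability = floor((d-1)/2) = floor((5-1)/2) = 2

2 errors


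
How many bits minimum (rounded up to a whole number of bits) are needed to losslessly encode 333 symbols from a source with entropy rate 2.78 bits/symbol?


Minimum bits >= n * H = 333 * 2.78 = 925.74, rounded up to a whole number of bits = 926

926 bits


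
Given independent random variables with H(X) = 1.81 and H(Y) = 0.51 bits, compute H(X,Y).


For independent variables, H(X,Y) = H(X) + H(Y) = 1.81 + 0.51 = 2.32

2.32 bits


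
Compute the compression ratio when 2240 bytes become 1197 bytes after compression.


Ratio = original / compressed = 2240 / 1197 = 1.8713

1.8713


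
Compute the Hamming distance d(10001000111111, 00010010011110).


Count differing positions: ^ . . ^ ^ . ^ . ^ . . . . ^ = 6 differences

6


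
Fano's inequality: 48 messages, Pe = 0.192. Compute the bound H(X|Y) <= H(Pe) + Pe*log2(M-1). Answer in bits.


H(Pe) = -Pe*log2(Pe) - (1-Pe)*log2(1-Pe) = -0.192*log2(0.192) - 0.808*log2(0.808) = 0.457118 + 0.248519 = 0.7056. Pe*log2(M-1) = 0.192*log2(47) = 1.066481. Bound = H(Pe) + Pe*log2(M-1) = 0.457118 + 0.248519 + 1.066481 = 1.7721

1.7721 bits


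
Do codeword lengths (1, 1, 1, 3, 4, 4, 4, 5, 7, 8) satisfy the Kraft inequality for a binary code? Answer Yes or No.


Kraft sum = sum(2^(-l_i)) = 1.8555, need <= 1. Result: violated (a binary prefix-free code with these lengths cannot exist)

No


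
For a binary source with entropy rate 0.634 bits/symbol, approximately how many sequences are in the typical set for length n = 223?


log2|A_typical| = nH = 223 * 0.634 = 141.382, so |A_typical| ~ 2^141.382 = 3.633e+42

3.633e+42


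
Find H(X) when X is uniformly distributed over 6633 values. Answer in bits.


H = log2(n) = log2(6633) = 12.6954

12.6954 bits


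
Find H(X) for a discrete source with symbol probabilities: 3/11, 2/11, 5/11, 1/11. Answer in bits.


H = -sum(p_i * log2(p_i)). Terms: -(3/11)*log2(3/11) = 0.511219; -(2/11)*log2(2/11) = 0.447169; -(5/11)*log2(5/11) = 0.517047; -(1/11)*log2(1/11) = 0.314494. H = 0.511219 + 0.447169 + 0.517047 + 0.314494 = 1.7899

1.7899 bits


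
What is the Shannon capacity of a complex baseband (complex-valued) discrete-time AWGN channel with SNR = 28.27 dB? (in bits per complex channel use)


SNR_linear = 10^(28.27/10) = 671.4289; C = log2(1 + SNR_linear) = log2(1 + 671.4289) = 9.3932

9.3932 bits/channel use


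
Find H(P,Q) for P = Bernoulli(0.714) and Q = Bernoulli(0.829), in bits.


H(P,Q) = -p*log2(q) - (1-p)*log2(1-q). -0.714*log2(0.829) = 0.193177; -0.286*log2(0.171) = 0.728708. H(P,Q) = 0.193177 + 0.728708 = 0.9219

0.9219 bits


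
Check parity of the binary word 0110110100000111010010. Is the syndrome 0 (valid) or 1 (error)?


Syndrome = XOR of all bits = 0 XOR 1 XOR 1 XOR 0 XOR 1 XOR 1 XOR 0 XOR 1 XOR 0 XOR 0 XOR 0 XOR 0 XOR 0 XOR 1 XOR 1 XOR 1 XOR 0 XOR 1 XOR 0 XOR 0 XOR 1 XOR 0 = 0

0
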